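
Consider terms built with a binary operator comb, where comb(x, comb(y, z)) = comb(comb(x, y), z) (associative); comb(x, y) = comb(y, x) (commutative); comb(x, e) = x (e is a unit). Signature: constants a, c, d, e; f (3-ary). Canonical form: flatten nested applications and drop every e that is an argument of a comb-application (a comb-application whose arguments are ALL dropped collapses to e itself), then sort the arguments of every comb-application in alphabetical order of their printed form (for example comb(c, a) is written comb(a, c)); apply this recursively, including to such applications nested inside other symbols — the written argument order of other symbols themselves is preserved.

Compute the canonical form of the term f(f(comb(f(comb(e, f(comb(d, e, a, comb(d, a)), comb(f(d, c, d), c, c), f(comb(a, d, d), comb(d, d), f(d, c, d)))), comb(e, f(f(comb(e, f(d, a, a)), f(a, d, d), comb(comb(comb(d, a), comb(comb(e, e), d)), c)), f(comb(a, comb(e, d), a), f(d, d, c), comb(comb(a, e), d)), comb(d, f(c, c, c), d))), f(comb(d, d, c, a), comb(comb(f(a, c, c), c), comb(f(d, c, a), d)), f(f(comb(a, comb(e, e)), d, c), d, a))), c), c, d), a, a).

Answer: f(f(comb(c, f(f(comb(a, a, d, d), comb(c, c, f(d, c, d)), f(comb(a, d, d), comb(d, d), f(d, c, d))), f(f(f(d, a, a), f(a, d, d), comb(a, c, d, d)), f(comb(a, a, d), f(d, d, c), comb(a, d)), comb(d, d, f(c, c, c))), f(comb(a, c, d, d), comb(c, d, f(a, c, c), f(d, c, a)), f(f(a, d, c), d, a)))), c, d), a, a)

Derivation:
Descend into:  comb(f(comb(e, f(comb(d, e, a, comb(d, a)), comb(f(d, c, d), c, c), f(comb(a, d, d), comb(d, d), f(d, c, d)))), comb(e, f(f(comb(e, f(d, a, a)), f(a, d, d), comb(comb(comb(d, a), comb(comb(e, e), d)), c)), f(comb(a, comb(e, d), a), f(d, d, c), comb(comb(a, e), d)), comb(d, f(c, c, c), d))), f(comb(d, d, c, a), comb(comb(f(a, c, c), c), comb(f(d, c, a), d)), f(f(comb(a, comb(e, e)), d, c), d, a))), c)
Inside:  f(comb(e, f(comb(d, e, a, comb(d, a)), comb(f(d, c, d), c, c), f(comb(a, d, d), comb(d, d), f(d, c, d)))), comb(e, f(f(comb(e, f(d, a, a)), f(a, d, d), comb(comb(comb(d, a), comb(comb(e, e), d)), c)), f(comb(a, comb(e, d), a), f(d, d, c), comb(comb(a, e), d)), comb(d, f(c, c, c), d))), f(comb(d, d, c, a), comb(comb(f(a, c, c), c), comb(f(d, c, a), d)), f(f(comb(a, comb(e, e)), d, c), d, a)))  →  f(f(comb(a, a, d, d), comb(c, c, f(d, c, d)), f(comb(a, d, d), comb(d, d), f(d, c, d))), f(f(f(d, a, a), f(a, d, d), comb(a, c, d, d)), f(comb(a, a, d), f(d, d, c), comb(a, d)), comb(d, d, f(c, c, c))), f(comb(a, c, d, d), comb(c, d, f(a, c, c), f(d, c, a)), f(f(a, d, c), d, a)))
Sort arguments:  comb(c, f(f(comb(a, a, d, d), comb(c, c, f(d, c, d)), f(comb(a, d, d), comb(d, d), f(d, c, d))), f(f(f(d, a, a), f(a, d, d), comb(a, c, d, d)), f(comb(a, a, d), f(d, d, c), comb(a, d)), comb(d, d, f(c, c, c))), f(comb(a, c, d, d), comb(c, d, f(a, c, c), f(d, c, a)), f(f(a, d, c), d, a))))
Reassemble:  f(f(comb(c, f(f(comb(a, a, d, d), comb(c, c, f(d, c, d)), f(comb(a, d, d), comb(d, d), f(d, c, d))), f(f(f(d, a, a), f(a, d, d), comb(a, c, d, d)), f(comb(a, a, d), f(d, d, c), comb(a, d)), comb(d, d, f(c, c, c))), f(comb(a, c, d, d), comb(c, d, f(a, c, c), f(d, c, a)), f(f(a, d, c), d, a)))), c, d), a, a)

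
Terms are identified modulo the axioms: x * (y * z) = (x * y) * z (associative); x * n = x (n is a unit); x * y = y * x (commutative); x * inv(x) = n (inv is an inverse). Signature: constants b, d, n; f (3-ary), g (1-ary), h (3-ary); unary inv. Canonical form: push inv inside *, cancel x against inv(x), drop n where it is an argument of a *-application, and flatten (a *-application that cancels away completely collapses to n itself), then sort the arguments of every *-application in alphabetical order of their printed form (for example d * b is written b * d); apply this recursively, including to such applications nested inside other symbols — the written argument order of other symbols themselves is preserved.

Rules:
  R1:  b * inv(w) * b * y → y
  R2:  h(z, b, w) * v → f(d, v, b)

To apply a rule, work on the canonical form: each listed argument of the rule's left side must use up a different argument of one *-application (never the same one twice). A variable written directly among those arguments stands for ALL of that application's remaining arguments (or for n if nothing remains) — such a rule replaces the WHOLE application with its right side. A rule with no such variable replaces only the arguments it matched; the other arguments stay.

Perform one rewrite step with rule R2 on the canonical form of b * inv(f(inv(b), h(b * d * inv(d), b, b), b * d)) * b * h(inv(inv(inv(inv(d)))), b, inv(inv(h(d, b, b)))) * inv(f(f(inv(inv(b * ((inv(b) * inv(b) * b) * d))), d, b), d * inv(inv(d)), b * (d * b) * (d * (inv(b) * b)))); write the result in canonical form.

Answer: f(d, b * b * inv(f(f(d, d, b), d * d, b * b * d * d)) * inv(f(inv(b), h(b, b, b), b * d)), b)

Derivation:
Canonical form:  b * b * h(d, b, h(d, b, b)) * inv(f(f(d, d, b), d * d, b * b * d * d)) * inv(f(inv(b), h(b, b, b), b * d))
R2 matches:  uses h(d, b, h(d, b, b));  v := b * b * inv(f(f(d, d, b), d * d, b * b * d * d)) * inv(f(inv(b), h(b, b, b), b * d)), w := h(d, b, b), z := d
The variable takes the whole remainder — replace the entire application.
Giving:  f(d, b * b * inv(f(f(d, d, b), d * d, b * b * d * d)) * inv(f(inv(b), h(b, b, b), b * d)), b)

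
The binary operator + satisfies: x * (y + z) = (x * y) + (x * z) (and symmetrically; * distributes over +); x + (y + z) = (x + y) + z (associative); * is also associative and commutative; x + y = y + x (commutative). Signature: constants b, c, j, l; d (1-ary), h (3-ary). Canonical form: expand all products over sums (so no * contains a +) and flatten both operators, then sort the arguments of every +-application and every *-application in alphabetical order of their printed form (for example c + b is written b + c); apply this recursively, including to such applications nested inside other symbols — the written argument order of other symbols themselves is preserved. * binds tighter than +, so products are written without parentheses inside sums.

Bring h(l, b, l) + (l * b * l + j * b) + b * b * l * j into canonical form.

Merge nested applications:  h(l, b, l) + b * l * l + b * j + b * b * j * l
Sort arguments:  b * b * j * l + b * j + b * l * l + h(l, b, l)

Answer: b * b * j * l + b * j + b * l * l + h(l, b, l)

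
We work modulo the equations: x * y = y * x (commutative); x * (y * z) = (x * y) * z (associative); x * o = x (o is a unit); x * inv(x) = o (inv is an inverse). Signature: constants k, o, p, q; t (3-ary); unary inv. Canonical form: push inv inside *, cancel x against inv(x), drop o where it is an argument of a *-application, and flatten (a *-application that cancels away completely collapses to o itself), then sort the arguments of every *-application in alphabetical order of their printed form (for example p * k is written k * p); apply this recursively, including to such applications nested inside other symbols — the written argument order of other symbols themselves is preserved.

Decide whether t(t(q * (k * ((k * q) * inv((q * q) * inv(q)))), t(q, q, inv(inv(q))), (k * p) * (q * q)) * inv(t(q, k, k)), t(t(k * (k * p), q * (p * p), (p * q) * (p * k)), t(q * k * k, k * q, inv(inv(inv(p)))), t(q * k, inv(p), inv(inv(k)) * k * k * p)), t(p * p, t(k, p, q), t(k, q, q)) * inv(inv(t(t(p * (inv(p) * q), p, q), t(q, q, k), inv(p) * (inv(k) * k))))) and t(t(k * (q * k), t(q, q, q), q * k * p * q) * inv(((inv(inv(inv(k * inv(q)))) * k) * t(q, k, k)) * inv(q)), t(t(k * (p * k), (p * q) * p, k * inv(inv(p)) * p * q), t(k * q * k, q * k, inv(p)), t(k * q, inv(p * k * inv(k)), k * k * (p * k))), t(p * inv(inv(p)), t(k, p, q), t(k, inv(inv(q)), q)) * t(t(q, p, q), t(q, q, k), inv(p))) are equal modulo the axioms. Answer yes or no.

Answer: yes — both canonical forms are t(inv(t(q, k, k)) * t(k * k * q, t(q, q, q), k * p * q * q), t(t(k * k * p, p * p * q, k * p * p * q), t(k * k * q, k * q, inv(p)), t(k * q, inv(p), k * k * k * p)), t(p * p, t(k, p, q), t(k, q, q)) * t(t(q, p, q), t(q, q, k), inv(p)))

Derivation:
Left:  t(t(q * (k * ((k * q) * inv((q * q) * inv(q)))), t(q, q, inv(inv(q))), (k * p) * (q * q)) * inv(t(q, k, k)), t(t(k * (k * p), q * (p * p), (p * q) * (p * k)), t(q * k * k, k * q, inv(inv(inv(p)))), t(q * k, inv(p), inv(inv(k)) * k * k * p)), t(p * p, t(k, p, q), t(k, q, q)) * inv(inv(t(t(p * (inv(p) * q), p, q), t(q, q, k), inv(p) * (inv(k) * k)))))
  Focus inside:  t(p * p, t(k, p, q), t(k, q, q)) * inv(inv(t(t(p * (inv(p) * q), p, q), t(q, q, k), inv(p) * (inv(k) * k))))
  Push inv inside:  distribute inv over * and collapse double inv
  Collect terms:  t(p * p, t(k, p, q), t(k, q, q)) * t(t(q, p, q), t(q, q, k), inv(p))
  Put back:  t(inv(t(q, k, k)) * t(k * k * q, t(q, q, q), k * p * q * q), t(t(k * k * p, p * p * q, k * p * p * q), t(k * k * q, k * q, inv(p)), t(k * q, inv(p), k * k * k * p)), t(p * p, t(k, p, q), t(k, q, q)) * t(t(q, p, q), t(q, q, k), inv(p)))
Right:  t(t(k * (q * k), t(q, q, q), q * k * p * q) * inv(((inv(inv(inv(k * inv(q)))) * k) * t(q, k, k)) * inv(q)), t(t(k * (p * k), (p * q) * p, k * inv(inv(p)) * p * q), t(k * q * k, q * k, inv(p)), t(k * q, inv(p * k * inv(k)), k * k * (p * k))), t(p * inv(inv(p)), t(k, p, q), t(k, inv(inv(q)), q)) * t(t(q, p, q), t(q, q, k), inv(p)))
  Focus inside:  t(k * (q * k), t(q, q, q), q * k * p * q) * inv(((inv(inv(inv(k * inv(q)))) * k) * t(q, k, k)) * inv(q))
  Push inv inside:  distribute inv over * and collapse double inv
  Inverses cancel:  k cancels; q cancels
  Combine occurrences:  t(k * k * q, t(q, q, q), k * p * q * q) * inv(t(q, k, k))
  Sort arguments:  inv(t(q, k, k)) * t(k * k * q, t(q, q, q), k * p * q * q)
  Put back:  t(inv(t(q, k, k)) * t(k * k * q, t(q, q, q), k * p * q * q), t(t(k * k * p, p * p * q, k * p * p * q), t(k * k * q, k * q, inv(p)), t(k * q, inv(p), k * k * k * p)), t(p * p, t(k, p, q), t(k, q, q)) * t(t(q, p, q), t(q, q, k), inv(p)))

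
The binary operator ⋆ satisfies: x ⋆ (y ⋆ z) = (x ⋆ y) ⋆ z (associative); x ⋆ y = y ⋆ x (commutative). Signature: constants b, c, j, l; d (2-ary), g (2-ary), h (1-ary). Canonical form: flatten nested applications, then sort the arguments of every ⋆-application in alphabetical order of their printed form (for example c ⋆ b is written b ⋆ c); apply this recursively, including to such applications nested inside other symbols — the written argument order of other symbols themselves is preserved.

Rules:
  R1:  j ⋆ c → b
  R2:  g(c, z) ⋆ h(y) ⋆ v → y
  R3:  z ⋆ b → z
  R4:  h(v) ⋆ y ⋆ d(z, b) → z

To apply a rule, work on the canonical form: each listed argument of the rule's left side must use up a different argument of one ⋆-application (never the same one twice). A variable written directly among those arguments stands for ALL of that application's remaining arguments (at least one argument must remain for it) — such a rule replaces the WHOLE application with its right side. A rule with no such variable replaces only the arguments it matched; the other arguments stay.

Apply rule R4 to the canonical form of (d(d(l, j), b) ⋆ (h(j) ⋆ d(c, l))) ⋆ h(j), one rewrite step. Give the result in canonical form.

Canonical form:  d(c, l) ⋆ d(d(l, j), b) ⋆ h(j) ⋆ h(j)
R4 matches:  uses d(d(l, j), b), h(j);  v := j, y := d(c, l) ⋆ h(j), z := d(l, j)
Every leftover argument binds to the variable; the entire application is replaced.
Giving:  d(l, j)

Answer: d(l, j)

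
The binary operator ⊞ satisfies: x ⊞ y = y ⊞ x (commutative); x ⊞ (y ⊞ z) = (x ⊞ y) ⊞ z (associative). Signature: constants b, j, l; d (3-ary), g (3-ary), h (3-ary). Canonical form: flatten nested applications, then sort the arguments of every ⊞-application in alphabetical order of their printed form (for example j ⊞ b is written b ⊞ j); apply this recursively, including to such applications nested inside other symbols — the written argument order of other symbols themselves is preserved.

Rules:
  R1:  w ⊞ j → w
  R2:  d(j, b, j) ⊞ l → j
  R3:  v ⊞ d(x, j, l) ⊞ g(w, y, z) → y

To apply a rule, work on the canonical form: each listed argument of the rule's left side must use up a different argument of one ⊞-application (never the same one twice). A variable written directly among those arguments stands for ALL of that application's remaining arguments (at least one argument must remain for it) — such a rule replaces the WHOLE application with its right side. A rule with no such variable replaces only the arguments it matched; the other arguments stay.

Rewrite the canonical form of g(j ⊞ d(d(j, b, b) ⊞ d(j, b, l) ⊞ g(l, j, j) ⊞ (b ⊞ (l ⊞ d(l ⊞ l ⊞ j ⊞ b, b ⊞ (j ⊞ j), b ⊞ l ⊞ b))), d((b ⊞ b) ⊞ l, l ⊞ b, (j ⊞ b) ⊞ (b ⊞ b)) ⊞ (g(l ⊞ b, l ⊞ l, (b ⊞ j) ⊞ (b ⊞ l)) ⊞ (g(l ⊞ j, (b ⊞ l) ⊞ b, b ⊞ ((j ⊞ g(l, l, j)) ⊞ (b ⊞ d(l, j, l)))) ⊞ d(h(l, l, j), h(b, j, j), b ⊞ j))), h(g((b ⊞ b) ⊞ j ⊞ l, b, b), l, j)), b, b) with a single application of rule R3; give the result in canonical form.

Answer: g(d(b ⊞ d(b ⊞ j ⊞ l ⊞ l, b ⊞ j ⊞ j, b ⊞ b ⊞ l) ⊞ d(j, b, b) ⊞ d(j, b, l) ⊞ g(l, j, j) ⊞ l, d(b ⊞ b ⊞ l, b ⊞ l, b ⊞ b ⊞ b ⊞ j) ⊞ d(h(l, l, j), h(b, j, j), b ⊞ j) ⊞ g(b ⊞ l, l ⊞ l, b ⊞ b ⊞ j ⊞ l) ⊞ g(j ⊞ l, b ⊞ b ⊞ l, l), h(g(b ⊞ b ⊞ j ⊞ l, b, b), l, j)) ⊞ j, b, b)

Derivation:
Canonical form:  g(d(b ⊞ d(b ⊞ j ⊞ l ⊞ l, b ⊞ j ⊞ j, b ⊞ b ⊞ l) ⊞ d(j, b, b) ⊞ d(j, b, l) ⊞ g(l, j, j) ⊞ l, d(b ⊞ b ⊞ l, b ⊞ l, b ⊞ b ⊞ b ⊞ j) ⊞ d(h(l, l, j), h(b, j, j), b ⊞ j) ⊞ g(b ⊞ l, l ⊞ l, b ⊞ b ⊞ j ⊞ l) ⊞ g(j ⊞ l, b ⊞ b ⊞ l, b ⊞ b ⊞ d(l, j, l) ⊞ g(l, l, j) ⊞ j), h(g(b ⊞ b ⊞ j ⊞ l, b, b), l, j)) ⊞ j, b, b)
Apply R3:  consuming d(l, j, l), g(l, l, j);  v := b ⊞ b ⊞ j, w := l, x := l, y := l, z := j
The variable takes the whole remainder — replace the entire application.
New term:  g(d(b ⊞ d(b ⊞ j ⊞ l ⊞ l, b ⊞ j ⊞ j, b ⊞ b ⊞ l) ⊞ d(j, b, b) ⊞ d(j, b, l) ⊞ g(l, j, j) ⊞ l, d(b ⊞ b ⊞ l, b ⊞ l, b ⊞ b ⊞ b ⊞ j) ⊞ d(h(l, l, j), h(b, j, j), b ⊞ j) ⊞ g(b ⊞ l, l ⊞ l, b ⊞ b ⊞ j ⊞ l) ⊞ g(j ⊞ l, b ⊞ b ⊞ l, l), h(g(b ⊞ b ⊞ j ⊞ l, b, b), l, j)) ⊞ j, b, b)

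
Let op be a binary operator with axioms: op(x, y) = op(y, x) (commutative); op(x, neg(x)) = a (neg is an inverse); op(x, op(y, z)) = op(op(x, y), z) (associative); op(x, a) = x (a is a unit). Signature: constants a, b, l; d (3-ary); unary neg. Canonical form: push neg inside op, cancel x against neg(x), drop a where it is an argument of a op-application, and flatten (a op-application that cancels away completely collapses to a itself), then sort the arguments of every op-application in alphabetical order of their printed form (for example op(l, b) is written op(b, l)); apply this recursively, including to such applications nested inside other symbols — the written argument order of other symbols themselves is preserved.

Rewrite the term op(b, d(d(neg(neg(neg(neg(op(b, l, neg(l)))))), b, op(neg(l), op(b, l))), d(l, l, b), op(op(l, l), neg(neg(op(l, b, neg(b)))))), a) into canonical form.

Push neg inside:  distribute neg over op and collapse double neg
Collect terms:  op(b, d(d(b, b, b), d(l, l, b), op(l, l, l)))

Answer: op(b, d(d(b, b, b), d(l, l, b), op(l, l, l)))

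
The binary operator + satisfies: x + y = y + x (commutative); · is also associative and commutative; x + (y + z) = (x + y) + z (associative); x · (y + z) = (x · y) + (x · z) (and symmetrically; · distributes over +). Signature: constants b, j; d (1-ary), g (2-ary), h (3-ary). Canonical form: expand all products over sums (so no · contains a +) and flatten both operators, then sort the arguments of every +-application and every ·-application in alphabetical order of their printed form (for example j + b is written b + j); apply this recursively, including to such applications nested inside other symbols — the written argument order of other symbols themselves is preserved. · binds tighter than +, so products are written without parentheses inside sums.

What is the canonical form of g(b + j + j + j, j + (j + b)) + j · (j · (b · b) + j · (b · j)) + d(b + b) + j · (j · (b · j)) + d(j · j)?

Answer: b · b · j · j + b · j · j · j + b · j · j · j + d(b + b) + d(j · j) + g(b + j + j + j, b + j + j)

Derivation:
Distribute:  g(b + j + j + j, b + j + j) + b · b · j · j + b · j · j · j + d(b + b) + b · j · j · j + d(j · j)
Sort arguments:  b · b · j · j + b · j · j · j + b · j · j · j + d(b + b) + d(j · j) + g(b + j + j + j, b + j + j)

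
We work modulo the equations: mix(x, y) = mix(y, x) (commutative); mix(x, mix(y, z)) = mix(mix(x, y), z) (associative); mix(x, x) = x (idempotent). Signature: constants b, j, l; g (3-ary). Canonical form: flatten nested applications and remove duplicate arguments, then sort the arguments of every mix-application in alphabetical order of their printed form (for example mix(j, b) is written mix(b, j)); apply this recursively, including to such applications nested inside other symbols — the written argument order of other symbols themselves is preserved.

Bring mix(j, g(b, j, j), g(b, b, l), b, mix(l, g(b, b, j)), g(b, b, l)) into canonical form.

Merge nested applications:  mix(j, g(b, j, j), g(b, b, l), b, l, g(b, b, j), g(b, b, l))
Drop duplicates:  drop duplicate g(b, b, l)
Sort:  mix(b, g(b, b, j), g(b, b, l), g(b, j, j), j, l)

Answer: mix(b, g(b, b, j), g(b, b, l), g(b, j, j), j, l)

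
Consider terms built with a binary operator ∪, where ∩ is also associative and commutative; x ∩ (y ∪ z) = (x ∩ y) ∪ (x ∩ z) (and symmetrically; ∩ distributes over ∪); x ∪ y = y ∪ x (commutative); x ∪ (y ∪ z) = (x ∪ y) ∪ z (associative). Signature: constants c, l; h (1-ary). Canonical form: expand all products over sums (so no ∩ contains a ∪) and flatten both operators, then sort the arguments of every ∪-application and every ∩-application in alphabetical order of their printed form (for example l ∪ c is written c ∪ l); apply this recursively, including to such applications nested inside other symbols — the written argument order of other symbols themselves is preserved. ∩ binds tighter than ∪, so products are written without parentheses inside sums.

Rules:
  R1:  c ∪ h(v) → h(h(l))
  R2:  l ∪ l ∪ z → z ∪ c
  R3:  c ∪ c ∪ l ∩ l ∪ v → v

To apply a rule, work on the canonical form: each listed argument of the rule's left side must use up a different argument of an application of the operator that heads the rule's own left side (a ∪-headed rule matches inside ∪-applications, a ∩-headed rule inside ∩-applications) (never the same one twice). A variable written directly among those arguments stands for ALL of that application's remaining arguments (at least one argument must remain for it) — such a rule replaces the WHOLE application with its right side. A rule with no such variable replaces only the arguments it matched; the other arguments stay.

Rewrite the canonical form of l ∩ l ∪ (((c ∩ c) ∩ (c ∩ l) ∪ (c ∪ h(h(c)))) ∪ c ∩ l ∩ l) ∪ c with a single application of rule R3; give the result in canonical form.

Answer: c ∩ c ∩ c ∩ l ∪ c ∩ l ∩ l ∪ h(h(c))

Derivation:
Canonical form:  c ∪ c ∪ c ∩ c ∩ c ∩ l ∪ c ∩ l ∩ l ∪ h(h(c)) ∪ l ∩ l
R3 matches:  uses c, c, l ∩ l;  v := c ∩ c ∩ c ∩ l ∪ c ∩ l ∩ l ∪ h(h(c))
Every leftover argument binds to the variable; the entire application is replaced.
Result:  c ∩ c ∩ c ∩ l ∪ c ∩ l ∩ l ∪ h(h(c))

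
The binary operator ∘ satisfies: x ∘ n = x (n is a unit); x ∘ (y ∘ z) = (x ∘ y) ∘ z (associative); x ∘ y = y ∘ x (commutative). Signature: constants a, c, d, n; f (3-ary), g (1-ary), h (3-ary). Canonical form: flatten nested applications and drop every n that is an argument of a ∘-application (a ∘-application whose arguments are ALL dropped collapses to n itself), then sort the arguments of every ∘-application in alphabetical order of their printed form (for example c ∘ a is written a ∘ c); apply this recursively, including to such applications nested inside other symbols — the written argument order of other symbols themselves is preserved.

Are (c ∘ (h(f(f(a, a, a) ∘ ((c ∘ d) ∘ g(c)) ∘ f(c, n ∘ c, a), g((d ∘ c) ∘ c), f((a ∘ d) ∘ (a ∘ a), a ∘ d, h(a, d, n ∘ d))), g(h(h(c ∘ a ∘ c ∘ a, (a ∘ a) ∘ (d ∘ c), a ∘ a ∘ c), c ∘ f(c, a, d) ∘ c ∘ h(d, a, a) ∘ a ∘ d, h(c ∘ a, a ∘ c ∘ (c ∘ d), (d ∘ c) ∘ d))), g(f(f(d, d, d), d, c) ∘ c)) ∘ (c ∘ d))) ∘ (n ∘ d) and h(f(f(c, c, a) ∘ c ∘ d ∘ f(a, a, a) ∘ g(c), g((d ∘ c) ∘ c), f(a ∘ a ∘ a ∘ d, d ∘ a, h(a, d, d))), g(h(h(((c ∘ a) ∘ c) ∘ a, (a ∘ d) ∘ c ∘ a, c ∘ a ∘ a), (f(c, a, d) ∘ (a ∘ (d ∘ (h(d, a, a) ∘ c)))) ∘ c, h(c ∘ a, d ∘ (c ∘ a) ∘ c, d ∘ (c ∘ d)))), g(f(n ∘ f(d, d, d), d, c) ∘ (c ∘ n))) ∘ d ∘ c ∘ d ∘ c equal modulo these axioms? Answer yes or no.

Left:  (c ∘ (h(f(f(a, a, a) ∘ ((c ∘ d) ∘ g(c)) ∘ f(c, n ∘ c, a), g((d ∘ c) ∘ c), f((a ∘ d) ∘ (a ∘ a), a ∘ d, h(a, d, n ∘ d))), g(h(h(c ∘ a ∘ c ∘ a, (a ∘ a) ∘ (d ∘ c), a ∘ a ∘ c), c ∘ f(c, a, d) ∘ c ∘ h(d, a, a) ∘ a ∘ d, h(c ∘ a, a ∘ c ∘ (c ∘ d), (d ∘ c) ∘ d))), g(f(f(d, d, d), d, c) ∘ c)) ∘ (c ∘ d))) ∘ (n ∘ d)
  Merge nested applications:  c ∘ h(f(f(a, a, a) ∘ ((c ∘ d) ∘ g(c)) ∘ f(c, n ∘ c, a), g((d ∘ c) ∘ c), f((a ∘ d) ∘ (a ∘ a), a ∘ d, h(a, d, n ∘ d))), g(h(h(c ∘ a ∘ c ∘ a, (a ∘ a) ∘ (d ∘ c), a ∘ a ∘ c), c ∘ f(c, a, d) ∘ c ∘ h(d, a, a) ∘ a ∘ d, h(c ∘ a, a ∘ c ∘ (c ∘ d), (d ∘ c) ∘ d))), g(f(f(d, d, d), d, c) ∘ c)) ∘ c ∘ d ∘ n ∘ d
  Simplify inside:  h(f(f(a, a, a) ∘ ((c ∘ d) ∘ g(c)) ∘ f(c, n ∘ c, a), g((d ∘ c) ∘ c), f((a ∘ d) ∘ (a ∘ a), a ∘ d, h(a, d, n ∘ d))), g(h(h(c ∘ a ∘ c ∘ a, (a ∘ a) ∘ (d ∘ c), a ∘ a ∘ c), c ∘ f(c, a, d) ∘ c ∘ h(d, a, a) ∘ a ∘ d, h(c ∘ a, a ∘ c ∘ (c ∘ d), (d ∘ c) ∘ d))), g(f(f(d, d, d), d, c) ∘ c))  →  h(f(c ∘ d ∘ f(a, a, a) ∘ f(c, c, a) ∘ g(c), g(c ∘ c ∘ d), f(a ∘ a ∘ a ∘ d, a ∘ d, h(a, d, d))), g(h(h(a ∘ a ∘ c ∘ c, a ∘ a ∘ c ∘ d, a ∘ a ∘ c), a ∘ c ∘ c ∘ d ∘ f(c, a, d) ∘ h(d, a, a), h(a ∘ c, a ∘ c ∘ c ∘ d, c ∘ d ∘ d))), g(c ∘ f(f(d, d, d), d, c)))
  Drop the unit:  drop n
  Order the arguments:  c ∘ c ∘ d ∘ d ∘ h(f(c ∘ d ∘ f(a, a, a) ∘ f(c, c, a) ∘ g(c), g(c ∘ c ∘ d), f(a ∘ a ∘ a ∘ d, a ∘ d, h(a, d, d))), g(h(h(a ∘ a ∘ c ∘ c, a ∘ a ∘ c ∘ d, a ∘ a ∘ c), a ∘ c ∘ c ∘ d ∘ f(c, a, d) ∘ h(d, a, a), h(a ∘ c, a ∘ c ∘ c ∘ d, c ∘ d ∘ d))), g(c ∘ f(f(d, d, d), d, c)))
Right:  h(f(f(c, c, a) ∘ c ∘ d ∘ f(a, a, a) ∘ g(c), g((d ∘ c) ∘ c), f(a ∘ a ∘ a ∘ d, d ∘ a, h(a, d, d))), g(h(h(((c ∘ a) ∘ c) ∘ a, (a ∘ d) ∘ c ∘ a, c ∘ a ∘ a), (f(c, a, d) ∘ (a ∘ (d ∘ (h(d, a, a) ∘ c)))) ∘ c, h(c ∘ a, d ∘ (c ∘ a) ∘ c, d ∘ (c ∘ d)))), g(f(n ∘ f(d, d, d), d, c) ∘ (c ∘ n))) ∘ d ∘ c ∘ d ∘ c
  Canonicalize subterm:  h(f(f(c, c, a) ∘ c ∘ d ∘ f(a, a, a) ∘ g(c), g((d ∘ c) ∘ c), f(a ∘ a ∘ a ∘ d, d ∘ a, h(a, d, d))), g(h(h(((c ∘ a) ∘ c) ∘ a, (a ∘ d) ∘ c ∘ a, c ∘ a ∘ a), (f(c, a, d) ∘ (a ∘ (d ∘ (h(d, a, a) ∘ c)))) ∘ c, h(c ∘ a, d ∘ (c ∘ a) ∘ c, d ∘ (c ∘ d)))), g(f(n ∘ f(d, d, d), d, c) ∘ (c ∘ n)))  →  h(f(c ∘ d ∘ f(a, a, a) ∘ f(c, c, a) ∘ g(c), g(c ∘ c ∘ d), f(a ∘ a ∘ a ∘ d, a ∘ d, h(a, d, d))), g(h(h(a ∘ a ∘ c ∘ c, a ∘ a ∘ c ∘ d, a ∘ a ∘ c), a ∘ c ∘ c ∘ d ∘ f(c, a, d) ∘ h(d, a, a), h(a ∘ c, a ∘ c ∘ c ∘ d, c ∘ d ∘ d))), g(c ∘ f(f(d, d, d), d, c)))
  Sort:  c ∘ c ∘ d ∘ d ∘ h(f(c ∘ d ∘ f(a, a, a) ∘ f(c, c, a) ∘ g(c), g(c ∘ c ∘ d), f(a ∘ a ∘ a ∘ d, a ∘ d, h(a, d, d))), g(h(h(a ∘ a ∘ c ∘ c, a ∘ a ∘ c ∘ d, a ∘ a ∘ c), a ∘ c ∘ c ∘ d ∘ f(c, a, d) ∘ h(d, a, a), h(a ∘ c, a ∘ c ∘ c ∘ d, c ∘ d ∘ d))), g(c ∘ f(f(d, d, d), d, c)))

Answer: yes — both canonical forms are c ∘ c ∘ d ∘ d ∘ h(f(c ∘ d ∘ f(a, a, a) ∘ f(c, c, a) ∘ g(c), g(c ∘ c ∘ d), f(a ∘ a ∘ a ∘ d, a ∘ d, h(a, d, d))), g(h(h(a ∘ a ∘ c ∘ c, a ∘ a ∘ c ∘ d, a ∘ a ∘ c), a ∘ c ∘ c ∘ d ∘ f(c, a, d) ∘ h(d, a, a), h(a ∘ c, a ∘ c ∘ c ∘ d, c ∘ d ∘ d))), g(c ∘ f(f(d, d, d), d, c)))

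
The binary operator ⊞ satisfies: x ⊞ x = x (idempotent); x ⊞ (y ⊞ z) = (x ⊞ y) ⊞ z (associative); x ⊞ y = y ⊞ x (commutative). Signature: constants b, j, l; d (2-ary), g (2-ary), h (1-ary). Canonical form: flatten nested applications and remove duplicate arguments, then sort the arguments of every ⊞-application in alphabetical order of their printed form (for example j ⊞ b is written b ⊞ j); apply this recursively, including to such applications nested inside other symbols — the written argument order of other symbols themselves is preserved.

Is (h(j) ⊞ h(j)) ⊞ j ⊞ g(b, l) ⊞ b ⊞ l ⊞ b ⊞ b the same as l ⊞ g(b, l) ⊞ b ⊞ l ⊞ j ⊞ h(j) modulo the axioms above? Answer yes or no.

Left:  (h(j) ⊞ h(j)) ⊞ j ⊞ g(b, l) ⊞ b ⊞ l ⊞ b ⊞ b
  Flatten:  h(j) ⊞ h(j) ⊞ j ⊞ g(b, l) ⊞ b ⊞ l ⊞ b ⊞ b
  Idempotence:  drop duplicate h(j), b, b
  Sort:  b ⊞ g(b, l) ⊞ h(j) ⊞ j ⊞ l
Right:  l ⊞ g(b, l) ⊞ b ⊞ l ⊞ j ⊞ h(j)
  Deduplicate:  drop duplicate l
  Sort:  b ⊞ g(b, l) ⊞ h(j) ⊞ j ⊞ l

Answer: yes — both canonical forms are b ⊞ g(b, l) ⊞ h(j) ⊞ j ⊞ l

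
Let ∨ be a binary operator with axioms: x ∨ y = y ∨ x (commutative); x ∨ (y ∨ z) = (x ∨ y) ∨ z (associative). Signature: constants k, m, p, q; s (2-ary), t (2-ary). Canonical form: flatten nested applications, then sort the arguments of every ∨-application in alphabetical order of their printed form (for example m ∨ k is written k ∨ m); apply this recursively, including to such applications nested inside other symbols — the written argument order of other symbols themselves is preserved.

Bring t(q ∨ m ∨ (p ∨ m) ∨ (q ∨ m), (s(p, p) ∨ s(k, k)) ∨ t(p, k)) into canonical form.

Work inside:  (s(p, p) ∨ s(k, k)) ∨ t(p, k)
Un-nest:  s(p, p) ∨ s(k, k) ∨ t(p, k)
Sort:  s(k, k) ∨ s(p, p) ∨ t(p, k)
Reassemble:  t(m ∨ m ∨ m ∨ p ∨ q ∨ q, s(k, k) ∨ s(p, p) ∨ t(p, k))

Answer: t(m ∨ m ∨ m ∨ p ∨ q ∨ q, s(k, k) ∨ s(p, p) ∨ t(p, k))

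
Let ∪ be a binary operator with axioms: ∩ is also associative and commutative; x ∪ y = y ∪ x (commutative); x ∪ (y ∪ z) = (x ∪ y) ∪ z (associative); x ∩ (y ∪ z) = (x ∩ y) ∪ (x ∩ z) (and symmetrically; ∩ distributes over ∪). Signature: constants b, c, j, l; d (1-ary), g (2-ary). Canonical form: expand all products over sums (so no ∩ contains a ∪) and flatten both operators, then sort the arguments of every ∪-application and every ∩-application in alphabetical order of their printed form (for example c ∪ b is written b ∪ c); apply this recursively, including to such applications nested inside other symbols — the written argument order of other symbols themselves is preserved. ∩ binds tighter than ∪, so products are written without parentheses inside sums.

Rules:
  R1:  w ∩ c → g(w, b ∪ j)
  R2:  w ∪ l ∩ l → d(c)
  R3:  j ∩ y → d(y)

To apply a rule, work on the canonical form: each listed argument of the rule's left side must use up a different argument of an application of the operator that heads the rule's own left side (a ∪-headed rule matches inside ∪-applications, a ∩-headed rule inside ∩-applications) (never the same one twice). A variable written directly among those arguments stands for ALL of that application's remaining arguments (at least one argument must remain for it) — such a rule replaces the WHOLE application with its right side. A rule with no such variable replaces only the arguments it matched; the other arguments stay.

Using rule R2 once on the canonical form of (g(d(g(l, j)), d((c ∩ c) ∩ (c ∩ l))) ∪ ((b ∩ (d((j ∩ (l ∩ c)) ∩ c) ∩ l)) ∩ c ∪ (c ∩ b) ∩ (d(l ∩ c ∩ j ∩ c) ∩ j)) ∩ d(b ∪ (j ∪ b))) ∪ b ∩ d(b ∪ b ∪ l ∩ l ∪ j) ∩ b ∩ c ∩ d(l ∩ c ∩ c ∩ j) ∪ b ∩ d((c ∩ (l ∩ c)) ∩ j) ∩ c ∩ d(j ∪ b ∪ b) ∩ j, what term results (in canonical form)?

Answer: b ∩ b ∩ c ∩ d(c ∩ c ∩ j ∩ l) ∩ d(d(c)) ∪ b ∩ c ∩ d(b ∪ b ∪ j) ∩ d(c ∩ c ∩ j ∩ l) ∩ j ∪ b ∩ c ∩ d(b ∪ b ∪ j) ∩ d(c ∩ c ∩ j ∩ l) ∩ j ∪ b ∩ c ∩ d(b ∪ b ∪ j) ∩ d(c ∩ c ∩ j ∩ l) ∩ l ∪ g(d(g(l, j)), d(c ∩ c ∩ c ∩ l))

Derivation:
Canonical form:  b ∩ b ∩ c ∩ d(b ∪ b ∪ j ∪ l ∩ l) ∩ d(c ∩ c ∩ j ∩ l) ∪ b ∩ c ∩ d(b ∪ b ∪ j) ∩ d(c ∩ c ∩ j ∩ l) ∩ j ∪ b ∩ c ∩ d(b ∪ b ∪ j) ∩ d(c ∩ c ∩ j ∩ l) ∩ j ∪ b ∩ c ∩ d(b ∪ b ∪ j) ∩ d(c ∩ c ∩ j ∩ l) ∩ l ∪ g(d(g(l, j)), d(c ∩ c ∩ c ∩ l))
Match R2:  consume l ∩ l;  w := b ∪ b ∪ j
Every leftover argument binds to the variable; the entire application is replaced.
Giving:  b ∩ b ∩ c ∩ d(c ∩ c ∩ j ∩ l) ∩ d(d(c)) ∪ b ∩ c ∩ d(b ∪ b ∪ j) ∩ d(c ∩ c ∩ j ∩ l) ∩ j ∪ b ∩ c ∩ d(b ∪ b ∪ j) ∩ d(c ∩ c ∩ j ∩ l) ∩ j ∪ b ∩ c ∩ d(b ∪ b ∪ j) ∩ d(c ∩ c ∩ j ∩ l) ∩ l ∪ g(d(g(l, j)), d(c ∩ c ∩ c ∩ l))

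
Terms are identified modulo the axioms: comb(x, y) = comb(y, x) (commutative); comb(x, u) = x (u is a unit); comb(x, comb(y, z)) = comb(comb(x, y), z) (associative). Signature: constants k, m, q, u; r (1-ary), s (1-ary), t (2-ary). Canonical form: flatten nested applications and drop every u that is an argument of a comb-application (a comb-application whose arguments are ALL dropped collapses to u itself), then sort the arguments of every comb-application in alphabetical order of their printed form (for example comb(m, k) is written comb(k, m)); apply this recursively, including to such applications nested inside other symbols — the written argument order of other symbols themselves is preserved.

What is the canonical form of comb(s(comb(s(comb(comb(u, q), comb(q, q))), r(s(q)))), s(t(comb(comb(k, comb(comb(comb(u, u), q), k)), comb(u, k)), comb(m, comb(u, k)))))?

Answer: comb(s(comb(r(s(q)), s(comb(q, q, q)))), s(t(comb(k, k, k, q), comb(k, m))))

Derivation:
Canonicalize subterm:  s(comb(s(comb(comb(u, q), comb(q, q))), r(s(q))))  →  s(comb(r(s(q)), s(comb(q, q, q))))
Inside:  s(t(comb(comb(k, comb(comb(comb(u, u), q), k)), comb(u, k)), comb(m, comb(u, k))))  →  s(t(comb(k, k, k, q), comb(k, m)))
Sort arguments:  comb(s(comb(r(s(q)), s(comb(q, q, q)))), s(t(comb(k, k, k, q), comb(k, m))))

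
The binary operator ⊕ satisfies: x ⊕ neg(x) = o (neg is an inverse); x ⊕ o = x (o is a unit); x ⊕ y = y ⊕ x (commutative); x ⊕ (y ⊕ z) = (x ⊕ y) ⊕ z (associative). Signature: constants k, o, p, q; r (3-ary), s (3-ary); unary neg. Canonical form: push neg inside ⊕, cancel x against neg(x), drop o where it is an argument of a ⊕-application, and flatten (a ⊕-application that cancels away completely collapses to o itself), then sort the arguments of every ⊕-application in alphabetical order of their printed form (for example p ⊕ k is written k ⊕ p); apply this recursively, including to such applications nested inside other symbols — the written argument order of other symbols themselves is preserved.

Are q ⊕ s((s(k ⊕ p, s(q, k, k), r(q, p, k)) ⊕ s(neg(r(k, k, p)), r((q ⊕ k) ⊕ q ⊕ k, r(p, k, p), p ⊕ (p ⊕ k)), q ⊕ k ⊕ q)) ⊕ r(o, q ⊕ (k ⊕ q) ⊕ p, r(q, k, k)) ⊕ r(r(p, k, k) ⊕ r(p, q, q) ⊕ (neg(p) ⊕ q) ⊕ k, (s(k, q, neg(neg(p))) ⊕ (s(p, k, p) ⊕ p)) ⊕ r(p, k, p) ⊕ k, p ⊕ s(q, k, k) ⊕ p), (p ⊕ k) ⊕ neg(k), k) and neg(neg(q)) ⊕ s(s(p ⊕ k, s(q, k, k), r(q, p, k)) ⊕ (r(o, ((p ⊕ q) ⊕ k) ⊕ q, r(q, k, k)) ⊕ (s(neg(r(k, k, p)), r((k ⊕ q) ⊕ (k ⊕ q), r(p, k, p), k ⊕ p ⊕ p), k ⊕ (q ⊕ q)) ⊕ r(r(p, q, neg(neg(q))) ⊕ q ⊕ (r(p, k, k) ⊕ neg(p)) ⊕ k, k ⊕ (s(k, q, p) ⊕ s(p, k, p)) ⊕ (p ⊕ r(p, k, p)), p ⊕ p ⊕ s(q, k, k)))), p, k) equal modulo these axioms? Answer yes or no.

Answer: yes — both canonical forms are q ⊕ s(r(k ⊕ neg(p) ⊕ q ⊕ r(p, k, k) ⊕ r(p, q, q), k ⊕ p ⊕ r(p, k, p) ⊕ s(k, q, p) ⊕ s(p, k, p), p ⊕ p ⊕ s(q, k, k)) ⊕ r(o, k ⊕ p ⊕ q ⊕ q, r(q, k, k)) ⊕ s(k ⊕ p, s(q, k, k), r(q, p, k)) ⊕ s(neg(r(k, k, p)), r(k ⊕ k ⊕ q ⊕ q, r(p, k, p), k ⊕ p ⊕ p), k ⊕ q ⊕ q), p, k)

Derivation:
Left:  q ⊕ s((s(k ⊕ p, s(q, k, k), r(q, p, k)) ⊕ s(neg(r(k, k, p)), r((q ⊕ k) ⊕ q ⊕ k, r(p, k, p), p ⊕ (p ⊕ k)), q ⊕ k ⊕ q)) ⊕ r(o, q ⊕ (k ⊕ q) ⊕ p, r(q, k, k)) ⊕ r(r(p, k, k) ⊕ r(p, q, q) ⊕ (neg(p) ⊕ q) ⊕ k, (s(k, q, neg(neg(p))) ⊕ (s(p, k, p) ⊕ p)) ⊕ r(p, k, p) ⊕ k, p ⊕ s(q, k, k) ⊕ p), (p ⊕ k) ⊕ neg(k), k)
  Push neg inside:  distribute neg over ⊕ and collapse double neg
  Combine occurrences:  q ⊕ s(r(k ⊕ neg(p) ⊕ q ⊕ r(p, k, k) ⊕ r(p, q, q), k ⊕ p ⊕ r(p, k, p) ⊕ s(k, q, p) ⊕ s(p, k, p), p ⊕ p ⊕ s(q, k, k)) ⊕ r(o, k ⊕ p ⊕ q ⊕ q, r(q, k, k)) ⊕ s(k ⊕ p, s(q, k, k), r(q, p, k)) ⊕ s(neg(r(k, k, p)), r(k ⊕ k ⊕ q ⊕ q, r(p, k, p), k ⊕ p ⊕ p), k ⊕ q ⊕ q), p, k)
Right:  neg(neg(q)) ⊕ s(s(p ⊕ k, s(q, k, k), r(q, p, k)) ⊕ (r(o, ((p ⊕ q) ⊕ k) ⊕ q, r(q, k, k)) ⊕ (s(neg(r(k, k, p)), r((k ⊕ q) ⊕ (k ⊕ q), r(p, k, p), k ⊕ p ⊕ p), k ⊕ (q ⊕ q)) ⊕ r(r(p, q, neg(neg(q))) ⊕ q ⊕ (r(p, k, k) ⊕ neg(p)) ⊕ k, k ⊕ (s(k, q, p) ⊕ s(p, k, p)) ⊕ (p ⊕ r(p, k, p)), p ⊕ p ⊕ s(q, k, k)))), p, k)
  Push neg inside:  distribute neg over ⊕ and collapse double neg
  Combine occurrences:  q ⊕ s(r(k ⊕ neg(p) ⊕ q ⊕ r(p, k, k) ⊕ r(p, q, q), k ⊕ p ⊕ r(p, k, p) ⊕ s(k, q, p) ⊕ s(p, k, p), p ⊕ p ⊕ s(q, k, k)) ⊕ r(o, k ⊕ p ⊕ q ⊕ q, r(q, k, k)) ⊕ s(k ⊕ p, s(q, k, k), r(q, p, k)) ⊕ s(neg(r(k, k, p)), r(k ⊕ k ⊕ q ⊕ q, r(p, k, p), k ⊕ p ⊕ p), k ⊕ q ⊕ q), p, k)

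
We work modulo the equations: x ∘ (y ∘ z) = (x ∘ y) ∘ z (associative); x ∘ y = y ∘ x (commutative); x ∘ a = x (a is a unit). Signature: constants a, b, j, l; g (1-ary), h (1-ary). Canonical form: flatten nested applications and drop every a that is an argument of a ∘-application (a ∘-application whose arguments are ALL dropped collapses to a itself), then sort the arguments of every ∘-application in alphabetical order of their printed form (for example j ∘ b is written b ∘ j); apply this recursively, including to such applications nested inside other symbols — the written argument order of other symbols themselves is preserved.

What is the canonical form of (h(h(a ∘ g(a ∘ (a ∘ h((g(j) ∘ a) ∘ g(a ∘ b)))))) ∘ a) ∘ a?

Un-nest:  h(h(a ∘ g(a ∘ (a ∘ h((g(j) ∘ a) ∘ g(a ∘ b)))))) ∘ a ∘ a
Canonicalize subterm:  h(h(a ∘ g(a ∘ (a ∘ h((g(j) ∘ a) ∘ g(a ∘ b))))))  →  h(h(g(h(g(b) ∘ g(j)))))
Units out:  drop a (×2)
Sort arguments:  h(h(g(h(g(b) ∘ g(j)))))

Answer: h(h(g(h(g(b) ∘ g(j)))))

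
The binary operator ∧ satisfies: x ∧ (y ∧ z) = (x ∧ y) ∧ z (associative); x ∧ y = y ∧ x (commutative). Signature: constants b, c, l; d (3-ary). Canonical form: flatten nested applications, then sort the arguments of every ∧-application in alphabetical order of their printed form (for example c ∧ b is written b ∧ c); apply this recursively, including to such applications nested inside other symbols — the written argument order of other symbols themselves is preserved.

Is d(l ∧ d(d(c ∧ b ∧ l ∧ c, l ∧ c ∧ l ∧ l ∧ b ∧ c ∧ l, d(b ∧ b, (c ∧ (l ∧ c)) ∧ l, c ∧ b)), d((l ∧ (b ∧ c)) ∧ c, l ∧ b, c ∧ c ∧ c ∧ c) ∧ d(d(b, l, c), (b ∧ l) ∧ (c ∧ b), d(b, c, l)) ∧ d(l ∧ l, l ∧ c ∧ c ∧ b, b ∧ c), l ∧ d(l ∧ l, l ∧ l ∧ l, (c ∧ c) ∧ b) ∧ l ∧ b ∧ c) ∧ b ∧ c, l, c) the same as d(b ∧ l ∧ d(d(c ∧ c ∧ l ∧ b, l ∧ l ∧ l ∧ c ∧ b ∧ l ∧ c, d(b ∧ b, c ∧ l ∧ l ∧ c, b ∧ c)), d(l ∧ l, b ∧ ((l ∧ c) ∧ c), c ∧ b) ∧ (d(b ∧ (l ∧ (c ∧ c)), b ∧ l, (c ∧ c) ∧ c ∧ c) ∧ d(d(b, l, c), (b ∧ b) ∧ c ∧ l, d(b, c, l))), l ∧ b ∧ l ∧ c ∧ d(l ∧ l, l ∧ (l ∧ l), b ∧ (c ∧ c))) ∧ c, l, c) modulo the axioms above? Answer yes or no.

Left:  d(l ∧ d(d(c ∧ b ∧ l ∧ c, l ∧ c ∧ l ∧ l ∧ b ∧ c ∧ l, d(b ∧ b, (c ∧ (l ∧ c)) ∧ l, c ∧ b)), d((l ∧ (b ∧ c)) ∧ c, l ∧ b, c ∧ c ∧ c ∧ c) ∧ d(d(b, l, c), (b ∧ l) ∧ (c ∧ b), d(b, c, l)) ∧ d(l ∧ l, l ∧ c ∧ c ∧ b, b ∧ c), l ∧ d(l ∧ l, l ∧ l ∧ l, (c ∧ c) ∧ b) ∧ l ∧ b ∧ c) ∧ b ∧ c, l, c)
  Work inside:  l ∧ d(d(c ∧ b ∧ l ∧ c, l ∧ c ∧ l ∧ l ∧ b ∧ c ∧ l, d(b ∧ b, (c ∧ (l ∧ c)) ∧ l, c ∧ b)), d((l ∧ (b ∧ c)) ∧ c, l ∧ b, c ∧ c ∧ c ∧ c) ∧ d(d(b, l, c), (b ∧ l) ∧ (c ∧ b), d(b, c, l)) ∧ d(l ∧ l, l ∧ c ∧ c ∧ b, b ∧ c), l ∧ d(l ∧ l, l ∧ l ∧ l, (c ∧ c) ∧ b) ∧ l ∧ b ∧ c) ∧ b ∧ c
  Canonicalize subterm:  d(d(c ∧ b ∧ l ∧ c, l ∧ c ∧ l ∧ l ∧ b ∧ c ∧ l, d(b ∧ b, (c ∧ (l ∧ c)) ∧ l, c ∧ b)), d((l ∧ (b ∧ c)) ∧ c, l ∧ b, c ∧ c ∧ c ∧ c) ∧ d(d(b, l, c), (b ∧ l) ∧ (c ∧ b), d(b, c, l)) ∧ d(l ∧ l, l ∧ c ∧ c ∧ b, b ∧ c), l ∧ d(l ∧ l, l ∧ l ∧ l, (c ∧ c) ∧ b) ∧ l ∧ b ∧ c)  →  d(d(b ∧ c ∧ c ∧ l, b ∧ c ∧ c ∧ l ∧ l ∧ l ∧ l, d(b ∧ b, c ∧ c ∧ l ∧ l, b ∧ c)), d(b ∧ c ∧ c ∧ l, b ∧ l, c ∧ c ∧ c ∧ c) ∧ d(d(b, l, c), b ∧ b ∧ c ∧ l, d(b, c, l)) ∧ d(l ∧ l, b ∧ c ∧ c ∧ l, b ∧ c), b ∧ c ∧ d(l ∧ l, l ∧ l ∧ l, b ∧ c ∧ c) ∧ l ∧ l)
  Sort arguments:  b ∧ c ∧ d(d(b ∧ c ∧ c ∧ l, b ∧ c ∧ c ∧ l ∧ l ∧ l ∧ l, d(b ∧ b, c ∧ c ∧ l ∧ l, b ∧ c)), d(b ∧ c ∧ c ∧ l, b ∧ l, c ∧ c ∧ c ∧ c) ∧ d(d(b, l, c), b ∧ b ∧ c ∧ l, d(b, c, l)) ∧ d(l ∧ l, b ∧ c ∧ c ∧ l, b ∧ c), b ∧ c ∧ d(l ∧ l, l ∧ l ∧ l, b ∧ c ∧ c) ∧ l ∧ l) ∧ l
  Rebuild:  d(b ∧ c ∧ d(d(b ∧ c ∧ c ∧ l, b ∧ c ∧ c ∧ l ∧ l ∧ l ∧ l, d(b ∧ b, c ∧ c ∧ l ∧ l, b ∧ c)), d(b ∧ c ∧ c ∧ l, b ∧ l, c ∧ c ∧ c ∧ c) ∧ d(d(b, l, c), b ∧ b ∧ c ∧ l, d(b, c, l)) ∧ d(l ∧ l, b ∧ c ∧ c ∧ l, b ∧ c), b ∧ c ∧ d(l ∧ l, l ∧ l ∧ l, b ∧ c ∧ c) ∧ l ∧ l) ∧ l, l, c)
Right:  d(b ∧ l ∧ d(d(c ∧ c ∧ l ∧ b, l ∧ l ∧ l ∧ c ∧ b ∧ l ∧ c, d(b ∧ b, c ∧ l ∧ l ∧ c, b ∧ c)), d(l ∧ l, b ∧ ((l ∧ c) ∧ c), c ∧ b) ∧ (d(b ∧ (l ∧ (c ∧ c)), b ∧ l, (c ∧ c) ∧ c ∧ c) ∧ d(d(b, l, c), (b ∧ b) ∧ c ∧ l, d(b, c, l))), l ∧ b ∧ l ∧ c ∧ d(l ∧ l, l ∧ (l ∧ l), b ∧ (c ∧ c))) ∧ c, l, c)
  Descend into:  b ∧ l ∧ d(d(c ∧ c ∧ l ∧ b, l ∧ l ∧ l ∧ c ∧ b ∧ l ∧ c, d(b ∧ b, c ∧ l ∧ l ∧ c, b ∧ c)), d(l ∧ l, b ∧ ((l ∧ c) ∧ c), c ∧ b) ∧ (d(b ∧ (l ∧ (c ∧ c)), b ∧ l, (c ∧ c) ∧ c ∧ c) ∧ d(d(b, l, c), (b ∧ b) ∧ c ∧ l, d(b, c, l))), l ∧ b ∧ l ∧ c ∧ d(l ∧ l, l ∧ (l ∧ l), b ∧ (c ∧ c))) ∧ c
  Canonicalize subterm:  d(d(c ∧ c ∧ l ∧ b, l ∧ l ∧ l ∧ c ∧ b ∧ l ∧ c, d(b ∧ b, c ∧ l ∧ l ∧ c, b ∧ c)), d(l ∧ l, b ∧ ((l ∧ c) ∧ c), c ∧ b) ∧ (d(b ∧ (l ∧ (c ∧ c)), b ∧ l, (c ∧ c) ∧ c ∧ c) ∧ d(d(b, l, c), (b ∧ b) ∧ c ∧ l, d(b, c, l))), l ∧ b ∧ l ∧ c ∧ d(l ∧ l, l ∧ (l ∧ l), b ∧ (c ∧ c)))  →  d(d(b ∧ c ∧ c ∧ l, b ∧ c ∧ c ∧ l ∧ l ∧ l ∧ l, d(b ∧ b, c ∧ c ∧ l ∧ l, b ∧ c)), d(b ∧ c ∧ c ∧ l, b ∧ l, c ∧ c ∧ c ∧ c) ∧ d(d(b, l, c), b ∧ b ∧ c ∧ l, d(b, c, l)) ∧ d(l ∧ l, b ∧ c ∧ c ∧ l, b ∧ c), b ∧ c ∧ d(l ∧ l, l ∧ l ∧ l, b ∧ c ∧ c) ∧ l ∧ l)
  Sort:  b ∧ c ∧ d(d(b ∧ c ∧ c ∧ l, b ∧ c ∧ c ∧ l ∧ l ∧ l ∧ l, d(b ∧ b, c ∧ c ∧ l ∧ l, b ∧ c)), d(b ∧ c ∧ c ∧ l, b ∧ l, c ∧ c ∧ c ∧ c) ∧ d(d(b, l, c), b ∧ b ∧ c ∧ l, d(b, c, l)) ∧ d(l ∧ l, b ∧ c ∧ c ∧ l, b ∧ c), b ∧ c ∧ d(l ∧ l, l ∧ l ∧ l, b ∧ c ∧ c) ∧ l ∧ l) ∧ l
  Reassemble:  d(b ∧ c ∧ d(d(b ∧ c ∧ c ∧ l, b ∧ c ∧ c ∧ l ∧ l ∧ l ∧ l, d(b ∧ b, c ∧ c ∧ l ∧ l, b ∧ c)), d(b ∧ c ∧ c ∧ l, b ∧ l, c ∧ c ∧ c ∧ c) ∧ d(d(b, l, c), b ∧ b ∧ c ∧ l, d(b, c, l)) ∧ d(l ∧ l, b ∧ c ∧ c ∧ l, b ∧ c), b ∧ c ∧ d(l ∧ l, l ∧ l ∧ l, b ∧ c ∧ c) ∧ l ∧ l) ∧ l, l, c)

Answer: yes — both canonical forms are d(b ∧ c ∧ d(d(b ∧ c ∧ c ∧ l, b ∧ c ∧ c ∧ l ∧ l ∧ l ∧ l, d(b ∧ b, c ∧ c ∧ l ∧ l, b ∧ c)), d(b ∧ c ∧ c ∧ l, b ∧ l, c ∧ c ∧ c ∧ c) ∧ d(d(b, l, c), b ∧ b ∧ c ∧ l, d(b, c, l)) ∧ d(l ∧ l, b ∧ c ∧ c ∧ l, b ∧ c), b ∧ c ∧ d(l ∧ l, l ∧ l ∧ l, b ∧ c ∧ c) ∧ l ∧ l) ∧ l, l, c)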